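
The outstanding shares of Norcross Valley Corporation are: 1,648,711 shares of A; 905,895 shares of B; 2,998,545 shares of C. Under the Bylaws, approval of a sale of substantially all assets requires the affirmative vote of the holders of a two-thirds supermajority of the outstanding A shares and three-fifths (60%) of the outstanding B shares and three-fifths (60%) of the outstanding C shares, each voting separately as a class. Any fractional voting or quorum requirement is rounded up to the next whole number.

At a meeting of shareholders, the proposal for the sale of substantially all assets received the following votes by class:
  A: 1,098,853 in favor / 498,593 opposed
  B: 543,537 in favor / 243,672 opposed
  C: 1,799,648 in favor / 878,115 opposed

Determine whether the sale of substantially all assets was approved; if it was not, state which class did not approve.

A: 2/3 of 1648711 = 1099140.67, rounded up to 1099141; 1,099,141 required, 1,098,853 in favor — not approved.
B: 3/5 of 905895 = 543537; 543,537 required, 543,537 in favor — approved.
C: 3/5 of 2998545 = 1799127; 1,799,127 required, 1,799,648 in favor — approved.

Not approved — the A shares did not give the required vote.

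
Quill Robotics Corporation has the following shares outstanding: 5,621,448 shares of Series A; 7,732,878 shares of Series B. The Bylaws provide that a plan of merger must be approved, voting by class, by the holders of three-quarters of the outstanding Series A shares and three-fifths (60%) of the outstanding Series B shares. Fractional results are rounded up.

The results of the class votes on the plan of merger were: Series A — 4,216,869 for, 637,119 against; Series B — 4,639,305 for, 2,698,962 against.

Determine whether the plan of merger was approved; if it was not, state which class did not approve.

Not approved — the Series B shares did not give the required vote.

Series A: 3/4 of 5621448 = 4216086; 4,216,086 required, 4,216,869 in favor — approved.
Series B: 3/5 of 7732878 = 4639726.80, rounded up to 4639727; 4,639,727 required, 4,639,305 in favor — not approved.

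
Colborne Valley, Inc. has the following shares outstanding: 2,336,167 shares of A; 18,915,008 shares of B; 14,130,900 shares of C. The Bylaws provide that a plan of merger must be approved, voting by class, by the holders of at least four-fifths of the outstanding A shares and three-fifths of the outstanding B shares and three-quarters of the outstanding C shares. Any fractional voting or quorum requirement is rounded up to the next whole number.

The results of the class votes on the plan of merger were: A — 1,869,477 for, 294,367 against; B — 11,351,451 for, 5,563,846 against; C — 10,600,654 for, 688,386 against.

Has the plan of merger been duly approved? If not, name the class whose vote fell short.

A: 4/5 of 2336167 = 1868933.60, rounded up to 1868934; 1,868,934 required, 1,869,477 in favor — approved.
B: 3/5 of 18915008 = 11349004.80, rounded up to 11349005; 11,349,005 required, 11,351,451 in favor — approved.
C: 3/4 of 14130900 = 10598175; 10,598,175 required, 10,600,654 in favor — approved.

Approved — every class gave the required vote.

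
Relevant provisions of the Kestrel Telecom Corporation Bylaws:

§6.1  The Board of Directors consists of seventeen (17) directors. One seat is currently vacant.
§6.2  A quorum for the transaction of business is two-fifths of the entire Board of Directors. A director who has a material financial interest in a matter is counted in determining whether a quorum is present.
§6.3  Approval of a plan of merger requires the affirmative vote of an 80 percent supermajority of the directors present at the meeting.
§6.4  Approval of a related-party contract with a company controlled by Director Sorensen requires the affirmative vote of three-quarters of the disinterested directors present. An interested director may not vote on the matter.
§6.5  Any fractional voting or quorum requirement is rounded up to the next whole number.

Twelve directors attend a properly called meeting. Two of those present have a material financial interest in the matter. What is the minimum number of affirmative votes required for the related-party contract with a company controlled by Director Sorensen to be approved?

The related-party contract with a company controlled by Director Sorensen requires three-fourths of the disinterested directors present (12 − 2 = 10).
3/4 of 10 = 7.50, rounded up to 8.

8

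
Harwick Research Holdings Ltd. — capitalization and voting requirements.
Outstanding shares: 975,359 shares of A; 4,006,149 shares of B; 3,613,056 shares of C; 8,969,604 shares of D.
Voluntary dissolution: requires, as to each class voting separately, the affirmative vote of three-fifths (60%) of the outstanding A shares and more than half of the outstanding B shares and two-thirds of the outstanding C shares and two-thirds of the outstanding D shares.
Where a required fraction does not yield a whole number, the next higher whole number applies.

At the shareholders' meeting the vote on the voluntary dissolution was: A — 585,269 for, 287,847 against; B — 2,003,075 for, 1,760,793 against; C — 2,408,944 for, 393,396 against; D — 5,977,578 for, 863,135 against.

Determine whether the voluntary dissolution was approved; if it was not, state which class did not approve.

A: 3/5 of 975359 = 585215.40, rounded up to 585216; 585,216 required, 585,269 in favor — approved.
B: a majority of 4006149 is 2003075; 2,003,075 required, 2,003,075 in favor — approved.
C: 2/3 of 3613056 = 2408704; 2,408,704 required, 2,408,944 in favor — approved.
D: 2/3 of 8969604 = 5979736; 5,979,736 required, 5,977,578 in favor — not approved.

Not approved — the D shares did not give the required vote.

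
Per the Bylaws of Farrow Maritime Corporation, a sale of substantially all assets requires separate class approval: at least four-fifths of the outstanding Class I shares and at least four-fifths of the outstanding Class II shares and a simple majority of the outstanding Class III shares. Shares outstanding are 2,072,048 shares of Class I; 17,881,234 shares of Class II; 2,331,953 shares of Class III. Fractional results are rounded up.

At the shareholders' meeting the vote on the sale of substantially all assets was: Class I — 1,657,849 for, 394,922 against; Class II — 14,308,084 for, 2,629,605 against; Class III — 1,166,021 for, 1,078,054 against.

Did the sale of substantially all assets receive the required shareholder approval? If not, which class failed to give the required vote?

Approved — every class gave the required vote.

Class I: 4/5 of 2072048 = 1657638.40, rounded up to 1657639; 1,657,639 required, 1,657,849 in favor — approved.
Class II: 4/5 of 17881234 = 14304987.20, rounded up to 14304988; 14,304,988 required, 14,308,084 in favor — approved.
Class III: a majority of 2331953 is 1165977; 1,165,977 required, 1,166,021 in favor — approved.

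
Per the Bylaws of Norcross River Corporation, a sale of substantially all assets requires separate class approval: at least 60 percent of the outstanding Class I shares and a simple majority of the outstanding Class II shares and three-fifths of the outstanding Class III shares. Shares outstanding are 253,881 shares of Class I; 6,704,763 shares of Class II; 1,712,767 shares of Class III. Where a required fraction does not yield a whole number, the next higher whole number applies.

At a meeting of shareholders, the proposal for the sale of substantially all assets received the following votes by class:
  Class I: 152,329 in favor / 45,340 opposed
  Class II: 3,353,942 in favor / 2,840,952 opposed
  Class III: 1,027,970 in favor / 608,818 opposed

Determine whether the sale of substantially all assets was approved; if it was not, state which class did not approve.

Class I: 3/5 of 253881 = 152328.60, rounded up to 152329; 152,329 required, 152,329 in favor — approved.
Class II: a majority of 6704763 is 3352382; 3,352,382 required, 3,353,942 in favor — approved.
Class III: 3/5 of 1712767 = 1027660.20, rounded up to 1027661; 1,027,661 required, 1,027,970 in favor — approved.

Approved — every class gave the required vote.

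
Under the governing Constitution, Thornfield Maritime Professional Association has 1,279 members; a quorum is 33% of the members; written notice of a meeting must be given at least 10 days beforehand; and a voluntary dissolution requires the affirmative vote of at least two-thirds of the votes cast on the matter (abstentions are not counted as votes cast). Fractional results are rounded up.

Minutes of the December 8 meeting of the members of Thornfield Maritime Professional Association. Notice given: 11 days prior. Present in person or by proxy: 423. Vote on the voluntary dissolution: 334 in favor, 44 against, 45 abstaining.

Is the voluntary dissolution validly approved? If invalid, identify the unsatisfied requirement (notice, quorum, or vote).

Notice: 11 days given; 10 required. Satisfied.
Quorum: 33% of 1,279 = 422.07, rounded up to 423; 423 present. Satisfied.
Vote: requires two-thirds of the votes cast (423 − 45 abstaining = 378); 2/3 of 378 = 252, so 252 needed; 334 in favor. Satisfied.

Valid — all requirements satisfied.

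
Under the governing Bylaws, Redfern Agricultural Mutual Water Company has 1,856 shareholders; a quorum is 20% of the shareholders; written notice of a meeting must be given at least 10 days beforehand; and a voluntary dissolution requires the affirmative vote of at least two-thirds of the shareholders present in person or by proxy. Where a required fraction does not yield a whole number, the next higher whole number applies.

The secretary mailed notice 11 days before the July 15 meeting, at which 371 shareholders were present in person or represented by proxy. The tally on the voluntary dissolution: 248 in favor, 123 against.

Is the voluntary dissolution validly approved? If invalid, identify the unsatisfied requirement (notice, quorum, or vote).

Invalid — quorum requirement not satisfied.

Notice: 11 days given; 10 required. Satisfied.
Quorum: 20% of 1,856 = 371.20, rounded up to 372; 371 present. Not satisfied.
Vote: requires two-thirds of those present (371); 2/3 of 371 = 247.33, rounded up to 248, so 248 needed; 248 in favor. Satisfied.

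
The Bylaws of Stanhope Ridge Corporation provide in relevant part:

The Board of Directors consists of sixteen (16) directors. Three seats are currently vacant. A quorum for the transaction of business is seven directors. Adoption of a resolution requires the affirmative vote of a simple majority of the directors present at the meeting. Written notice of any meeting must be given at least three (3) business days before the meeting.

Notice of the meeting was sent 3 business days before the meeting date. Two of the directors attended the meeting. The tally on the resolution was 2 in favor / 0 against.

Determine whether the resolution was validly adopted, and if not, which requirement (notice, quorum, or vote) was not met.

Notice: 3 business days given; 3 required (3 ≥ 3). Satisfied.
Quorum: 2 present; quorum is 7. Not satisfied.
Vote: the resolution requires a majority of the directors present (2). A majority of 2 is 2, so 2 affirmative votes are needed; 2 voted in favor. Satisfied. (Moot — without a quorum no business can be validly transacted.)

Invalid — quorum requirement not satisfied.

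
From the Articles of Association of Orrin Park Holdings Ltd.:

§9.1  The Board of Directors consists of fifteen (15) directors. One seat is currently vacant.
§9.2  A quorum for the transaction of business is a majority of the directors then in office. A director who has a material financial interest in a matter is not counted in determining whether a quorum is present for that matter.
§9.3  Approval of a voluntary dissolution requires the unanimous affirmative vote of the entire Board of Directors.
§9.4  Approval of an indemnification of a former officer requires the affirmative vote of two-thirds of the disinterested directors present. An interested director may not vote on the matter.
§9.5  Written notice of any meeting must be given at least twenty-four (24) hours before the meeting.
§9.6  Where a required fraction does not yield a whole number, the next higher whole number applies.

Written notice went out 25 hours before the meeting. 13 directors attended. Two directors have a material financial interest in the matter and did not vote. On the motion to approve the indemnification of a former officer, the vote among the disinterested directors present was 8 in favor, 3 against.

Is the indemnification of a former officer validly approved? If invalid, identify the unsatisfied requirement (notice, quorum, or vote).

Notice: 25 hours given; 24 required (25 ≥ 24). Satisfied.
Quorum: 13 present, but the 2 interested directors do not count, leaving 11. Quorum is 8. Satisfied.
Vote: the indemnification of a former officer requires two-thirds of the disinterested directors present (13 − 2 = 11). 2/3 of 11 = 7.33, rounded up to 8, so 8 affirmative votes are needed; 8 voted in favor. Satisfied.

Valid — all requirements satisfied.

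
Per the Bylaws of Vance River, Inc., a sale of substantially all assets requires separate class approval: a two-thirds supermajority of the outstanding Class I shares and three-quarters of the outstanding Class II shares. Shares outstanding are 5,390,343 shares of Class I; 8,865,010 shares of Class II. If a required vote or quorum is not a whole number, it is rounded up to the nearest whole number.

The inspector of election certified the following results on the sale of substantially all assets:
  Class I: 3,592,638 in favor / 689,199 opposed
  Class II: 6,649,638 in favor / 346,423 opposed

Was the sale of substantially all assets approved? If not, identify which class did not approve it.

Class I: 2/3 of 5390343 = 3593562; 3,593,562 required, 3,592,638 in favor — not approved.
Class II: 3/4 of 8865010 = 6648757.50, rounded up to 6648758; 6,648,758 required, 6,649,638 in favor — approved.

Not approved — the Class I shares did not give the required vote.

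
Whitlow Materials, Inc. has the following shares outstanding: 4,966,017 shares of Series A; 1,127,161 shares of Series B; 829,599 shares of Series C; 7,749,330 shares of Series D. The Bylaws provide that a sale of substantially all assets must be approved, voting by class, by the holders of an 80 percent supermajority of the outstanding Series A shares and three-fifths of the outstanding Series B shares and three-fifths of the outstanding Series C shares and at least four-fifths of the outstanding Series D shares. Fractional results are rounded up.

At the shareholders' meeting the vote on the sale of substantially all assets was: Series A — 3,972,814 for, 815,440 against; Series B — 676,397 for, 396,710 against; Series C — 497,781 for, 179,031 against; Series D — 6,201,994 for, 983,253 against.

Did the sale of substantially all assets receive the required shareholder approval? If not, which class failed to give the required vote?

Approved — every class gave the required vote.

Series A: 4/5 of 4966017 = 3972813.60, rounded up to 3972814; 3,972,814 required, 3,972,814 in favor — approved.
Series B: 3/5 of 1127161 = 676296.60, rounded up to 676297; 676,297 required, 676,397 in favor — approved.
Series C: 3/5 of 829599 = 497759.40, rounded up to 497760; 497,760 required, 497,781 in favor — approved.
Series D: 4/5 of 7749330 = 6199464; 6,199,464 required, 6,201,994 in favor — approved.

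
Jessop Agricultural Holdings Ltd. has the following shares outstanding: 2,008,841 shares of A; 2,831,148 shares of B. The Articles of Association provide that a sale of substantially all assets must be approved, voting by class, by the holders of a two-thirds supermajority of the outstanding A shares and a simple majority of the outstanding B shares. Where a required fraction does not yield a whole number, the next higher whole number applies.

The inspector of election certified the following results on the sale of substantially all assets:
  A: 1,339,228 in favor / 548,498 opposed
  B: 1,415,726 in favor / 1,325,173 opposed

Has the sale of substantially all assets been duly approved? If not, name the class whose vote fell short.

A: 2/3 of 2008841 = 1339227.33, rounded up to 1339228; 1,339,228 required, 1,339,228 in favor — approved.
B: a majority of 2831148 is 1415575; 1,415,575 required, 1,415,726 in favor — approved.

Approved — every class gave the required vote.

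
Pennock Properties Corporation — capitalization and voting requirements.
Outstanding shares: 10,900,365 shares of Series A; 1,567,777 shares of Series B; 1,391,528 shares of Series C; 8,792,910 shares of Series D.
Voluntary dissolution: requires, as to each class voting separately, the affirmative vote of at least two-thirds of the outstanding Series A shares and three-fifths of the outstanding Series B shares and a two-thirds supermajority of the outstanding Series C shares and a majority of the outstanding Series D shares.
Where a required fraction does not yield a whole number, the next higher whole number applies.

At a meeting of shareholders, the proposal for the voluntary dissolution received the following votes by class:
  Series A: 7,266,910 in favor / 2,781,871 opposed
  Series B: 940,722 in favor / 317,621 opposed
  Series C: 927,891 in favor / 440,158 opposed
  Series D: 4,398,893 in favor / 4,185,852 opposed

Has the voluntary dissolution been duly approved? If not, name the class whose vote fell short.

Series A: 2/3 of 10900365 = 7266910; 7,266,910 required, 7,266,910 in favor — approved.
Series B: 3/5 of 1567777 = 940666.20, rounded up to 940667; 940,667 required, 940,722 in favor — approved.
Series C: 2/3 of 1391528 = 927685.33, rounded up to 927686; 927,686 required, 927,891 in favor — approved.
Series D: a majority of 8792910 is 4396456; 4,396,456 required, 4,398,893 in favor — approved.

Approved — every class gave the required vote.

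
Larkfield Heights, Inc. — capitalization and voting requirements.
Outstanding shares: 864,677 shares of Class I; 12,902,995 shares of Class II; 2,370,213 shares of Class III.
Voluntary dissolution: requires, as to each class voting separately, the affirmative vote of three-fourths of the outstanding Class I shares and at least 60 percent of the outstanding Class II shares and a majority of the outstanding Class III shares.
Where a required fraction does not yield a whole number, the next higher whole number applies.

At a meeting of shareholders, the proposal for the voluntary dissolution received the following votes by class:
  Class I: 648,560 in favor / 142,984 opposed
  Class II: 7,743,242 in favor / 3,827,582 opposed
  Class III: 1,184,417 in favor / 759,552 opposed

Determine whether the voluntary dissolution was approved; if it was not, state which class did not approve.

Class I: 3/4 of 864677 = 648507.75, rounded up to 648508; 648,508 required, 648,560 in favor — approved.
Class II: 3/5 of 12902995 = 7741797; 7,741,797 required, 7,743,242 in favor — approved.
Class III: a majority of 2370213 is 1185107; 1,185,107 required, 1,184,417 in favor — not approved.

Not approved — the Class III shares did not give the required vote.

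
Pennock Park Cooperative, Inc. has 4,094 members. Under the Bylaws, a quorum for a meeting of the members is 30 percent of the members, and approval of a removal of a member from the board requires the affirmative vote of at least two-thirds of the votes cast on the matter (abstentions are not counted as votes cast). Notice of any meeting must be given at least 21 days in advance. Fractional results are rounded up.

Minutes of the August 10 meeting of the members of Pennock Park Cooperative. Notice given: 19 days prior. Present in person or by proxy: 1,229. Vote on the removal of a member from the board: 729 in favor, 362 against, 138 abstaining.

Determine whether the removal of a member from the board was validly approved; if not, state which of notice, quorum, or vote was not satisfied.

Invalid — notice requirement not satisfied.

Notice: 19 days given; 21 required. Not satisfied.
Quorum: 30% of 4,094 = 1,228.20, rounded up to 1,229; 1,229 present. Satisfied.
Vote: requires two-thirds of the votes cast (1,229 − 138 abstaining = 1,091); 2/3 of 1091 = 727.33, rounded up to 728, so 728 needed; 729 in favor. Satisfied.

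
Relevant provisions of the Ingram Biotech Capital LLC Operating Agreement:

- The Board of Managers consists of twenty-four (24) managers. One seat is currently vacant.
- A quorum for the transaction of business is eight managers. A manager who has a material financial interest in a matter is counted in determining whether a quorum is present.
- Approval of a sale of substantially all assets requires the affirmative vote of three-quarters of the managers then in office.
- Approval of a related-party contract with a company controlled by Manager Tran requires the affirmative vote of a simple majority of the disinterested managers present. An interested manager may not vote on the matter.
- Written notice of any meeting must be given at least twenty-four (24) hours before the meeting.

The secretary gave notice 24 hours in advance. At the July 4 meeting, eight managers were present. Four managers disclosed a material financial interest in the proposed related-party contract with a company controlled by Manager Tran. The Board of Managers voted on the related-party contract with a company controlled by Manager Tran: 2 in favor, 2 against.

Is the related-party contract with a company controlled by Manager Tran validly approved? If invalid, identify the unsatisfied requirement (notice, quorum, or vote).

Invalid — vote requirement not satisfied.

Notice: 24 hours given; 24 required (24 ≥ 24). Satisfied.
Quorum: 8 present (interested managers count toward quorum); quorum is 8. Satisfied.
Vote: the related-party contract with a company controlled by Manager Tran requires a majority of the disinterested managers present (8 − 4 = 4). A majority of 4 is 3, so 3 affirmative votes are needed; 2 voted in favor. Not satisfied.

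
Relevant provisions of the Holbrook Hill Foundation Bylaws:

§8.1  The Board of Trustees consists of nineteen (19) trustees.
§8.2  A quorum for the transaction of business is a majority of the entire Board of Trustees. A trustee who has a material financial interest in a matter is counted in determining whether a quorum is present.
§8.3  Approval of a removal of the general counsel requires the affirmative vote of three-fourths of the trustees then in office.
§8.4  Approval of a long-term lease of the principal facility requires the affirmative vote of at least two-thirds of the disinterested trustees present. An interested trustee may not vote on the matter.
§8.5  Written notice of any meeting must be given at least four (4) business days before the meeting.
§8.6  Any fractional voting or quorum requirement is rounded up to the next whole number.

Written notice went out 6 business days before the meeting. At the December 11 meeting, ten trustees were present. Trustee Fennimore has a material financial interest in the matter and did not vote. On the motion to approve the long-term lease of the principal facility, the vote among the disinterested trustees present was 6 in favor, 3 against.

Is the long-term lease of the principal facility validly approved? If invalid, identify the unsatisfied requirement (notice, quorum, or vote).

Notice: 6 business days given; 4 required (6 ≥ 4). Satisfied.
Quorum: 10 present (interested trustees count toward quorum); quorum is 10. Satisfied.
Vote: the long-term lease of the principal facility requires two-thirds of the disinterested trustees present (10 − 1 = 9). 2/3 of 9 = 6, so 6 affirmative votes are needed; 6 voted in favor. Satisfied.

Valid — all requirements satisfied.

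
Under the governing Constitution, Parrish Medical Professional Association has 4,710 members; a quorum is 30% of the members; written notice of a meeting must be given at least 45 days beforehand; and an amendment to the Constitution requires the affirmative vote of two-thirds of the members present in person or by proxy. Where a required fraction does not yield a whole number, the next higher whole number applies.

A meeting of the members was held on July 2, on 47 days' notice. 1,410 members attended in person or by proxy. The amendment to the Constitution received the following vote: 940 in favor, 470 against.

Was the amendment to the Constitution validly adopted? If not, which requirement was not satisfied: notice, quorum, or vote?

Invalid — quorum requirement not satisfied.

Notice: 47 days given; 45 required. Satisfied.
Quorum: 30% of 4,710 = 1,413; 1,410 present. Not satisfied.
Vote: requires two-thirds of those present (1,410); 2/3 of 1410 = 940, so 940 needed; 940 in favor. Satisfied.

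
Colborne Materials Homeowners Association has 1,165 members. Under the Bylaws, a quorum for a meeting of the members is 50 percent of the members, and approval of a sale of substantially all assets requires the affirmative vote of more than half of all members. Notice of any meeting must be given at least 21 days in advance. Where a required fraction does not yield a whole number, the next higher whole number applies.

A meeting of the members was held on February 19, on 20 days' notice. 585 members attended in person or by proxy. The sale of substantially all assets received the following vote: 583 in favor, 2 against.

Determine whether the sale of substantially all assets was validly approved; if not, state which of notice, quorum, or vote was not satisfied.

Notice: 20 days given; 21 required. Not satisfied.
Quorum: 50% of 1,165 = 582.50, rounded up to 583; 585 present. Satisfied.
Vote: requires a majority of all members (1,165); a majority of 1165 is 583, so 583 needed; 583 in favor. Satisfied.

Invalid — notice requirement not satisfied.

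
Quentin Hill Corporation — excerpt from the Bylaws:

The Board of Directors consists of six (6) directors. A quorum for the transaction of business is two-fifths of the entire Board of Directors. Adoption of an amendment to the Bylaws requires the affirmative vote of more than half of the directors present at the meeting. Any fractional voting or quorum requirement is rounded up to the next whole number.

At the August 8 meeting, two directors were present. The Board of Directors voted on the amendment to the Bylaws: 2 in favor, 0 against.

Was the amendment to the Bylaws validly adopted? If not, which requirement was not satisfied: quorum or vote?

Invalid — quorum requirement not satisfied.

Quorum: 2 present; quorum is 3. Not satisfied.
Vote: the amendment to the Bylaws requires a majority of the directors present (2). A majority of 2 is 2, so 2 affirmative votes are needed; 2 voted in favor. Satisfied. (Moot — without a quorum no business can be validly transacted.)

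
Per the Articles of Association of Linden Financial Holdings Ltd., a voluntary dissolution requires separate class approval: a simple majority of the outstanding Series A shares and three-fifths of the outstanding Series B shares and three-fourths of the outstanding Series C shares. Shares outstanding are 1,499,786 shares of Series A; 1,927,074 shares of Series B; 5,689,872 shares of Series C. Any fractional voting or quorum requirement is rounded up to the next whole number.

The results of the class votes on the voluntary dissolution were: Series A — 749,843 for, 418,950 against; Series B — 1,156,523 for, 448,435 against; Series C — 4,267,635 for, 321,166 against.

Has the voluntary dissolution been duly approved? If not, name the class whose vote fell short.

Not approved — the Series A shares did not give the required vote.

Series A: a majority of 1499786 is 749894; 749,894 required, 749,843 in favor — not approved.
Series B: 3/5 of 1927074 = 1156244.40, rounded up to 1156245; 1,156,245 required, 1,156,523 in favor — approved.
Series C: 3/4 of 5689872 = 4267404; 4,267,404 required, 4,267,635 in favor — approved.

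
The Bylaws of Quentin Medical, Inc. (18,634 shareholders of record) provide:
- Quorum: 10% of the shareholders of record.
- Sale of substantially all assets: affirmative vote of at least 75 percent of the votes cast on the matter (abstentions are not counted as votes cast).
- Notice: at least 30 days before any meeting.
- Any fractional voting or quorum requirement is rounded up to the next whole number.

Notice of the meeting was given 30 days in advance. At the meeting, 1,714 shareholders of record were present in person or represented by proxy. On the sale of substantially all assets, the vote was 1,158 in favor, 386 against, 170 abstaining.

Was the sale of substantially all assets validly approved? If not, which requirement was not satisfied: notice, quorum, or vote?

Notice: 30 days given; 30 required. Satisfied.
Quorum: 10% of 18,634 = 1,863.40, rounded up to 1,864; 1,714 present. Not satisfied.
Vote: requires three-fourths of the votes cast (1,714 − 170 abstaining = 1,544); 3/4 of 1544 = 1158, so 1,158 needed; 1,158 in favor. Satisfied.

Invalid — quorum requirement not satisfied.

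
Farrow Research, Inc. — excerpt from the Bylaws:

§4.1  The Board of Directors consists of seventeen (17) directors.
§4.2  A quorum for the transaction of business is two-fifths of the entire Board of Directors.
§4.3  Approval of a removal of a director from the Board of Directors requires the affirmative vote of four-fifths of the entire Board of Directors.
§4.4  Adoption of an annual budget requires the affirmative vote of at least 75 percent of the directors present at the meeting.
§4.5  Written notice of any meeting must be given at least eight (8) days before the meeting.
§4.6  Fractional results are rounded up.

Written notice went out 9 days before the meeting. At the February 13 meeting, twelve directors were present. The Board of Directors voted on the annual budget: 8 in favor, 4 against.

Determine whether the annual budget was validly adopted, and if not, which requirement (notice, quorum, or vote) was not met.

Notice: 9 days given; 8 required (9 ≥ 8). Satisfied.
Quorum: 12 present; quorum is 7. Satisfied.
Vote: the annual budget requires three-fourths of the directors present (12). 3/4 of 12 = 9, so 9 affirmative votes are needed; 8 voted in favor. Not satisfied.

Invalid — vote requirement not satisfied.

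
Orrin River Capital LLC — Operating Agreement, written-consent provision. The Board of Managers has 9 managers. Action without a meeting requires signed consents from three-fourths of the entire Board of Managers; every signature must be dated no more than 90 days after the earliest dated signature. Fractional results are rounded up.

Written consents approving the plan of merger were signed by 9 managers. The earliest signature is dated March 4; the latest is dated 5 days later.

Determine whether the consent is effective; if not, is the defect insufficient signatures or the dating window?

Effective — both the signature and dating-window requirements are satisfied.

Signatures required: three-fourths of 9 — 3/4 of 9 = 6.75, rounded up to 7, so 7 needed; 9 signed. Sufficient.
Dating window: the latest signature is 5 days after the earliest; the limit is 90 days. Within the window.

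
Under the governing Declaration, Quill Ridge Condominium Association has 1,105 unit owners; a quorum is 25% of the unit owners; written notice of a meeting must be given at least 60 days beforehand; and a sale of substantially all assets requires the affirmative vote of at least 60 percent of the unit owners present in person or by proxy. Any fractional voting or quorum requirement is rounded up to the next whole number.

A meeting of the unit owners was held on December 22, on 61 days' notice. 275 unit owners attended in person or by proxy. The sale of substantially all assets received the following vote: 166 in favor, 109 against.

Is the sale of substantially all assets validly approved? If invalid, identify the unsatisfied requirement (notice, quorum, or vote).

Notice: 61 days given; 60 required. Satisfied.
Quorum: 25% of 1,105 = 276.25, rounded up to 277; 275 present. Not satisfied.
Vote: requires three-fifths of those present (275); 3/5 of 275 = 165, so 165 needed; 166 in favor. Satisfied.

Invalid — quorum requirement not satisfied.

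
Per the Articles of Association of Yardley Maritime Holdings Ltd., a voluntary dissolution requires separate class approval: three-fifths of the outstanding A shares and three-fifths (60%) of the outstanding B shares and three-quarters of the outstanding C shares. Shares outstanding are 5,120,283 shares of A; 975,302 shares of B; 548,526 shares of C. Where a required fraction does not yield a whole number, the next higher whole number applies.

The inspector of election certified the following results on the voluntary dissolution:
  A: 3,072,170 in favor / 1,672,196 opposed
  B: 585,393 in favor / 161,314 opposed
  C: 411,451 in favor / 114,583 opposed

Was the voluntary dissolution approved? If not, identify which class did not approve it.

Approved — every class gave the required vote.

A: 3/5 of 5120283 = 3072169.80, rounded up to 3072170; 3,072,170 required, 3,072,170 in favor — approved.
B: 3/5 of 975302 = 585181.20, rounded up to 585182; 585,182 required, 585,393 in favor — approved.
C: 3/4 of 548526 = 411394.50, rounded up to 411395; 411,395 required, 411,451 in favor — approved.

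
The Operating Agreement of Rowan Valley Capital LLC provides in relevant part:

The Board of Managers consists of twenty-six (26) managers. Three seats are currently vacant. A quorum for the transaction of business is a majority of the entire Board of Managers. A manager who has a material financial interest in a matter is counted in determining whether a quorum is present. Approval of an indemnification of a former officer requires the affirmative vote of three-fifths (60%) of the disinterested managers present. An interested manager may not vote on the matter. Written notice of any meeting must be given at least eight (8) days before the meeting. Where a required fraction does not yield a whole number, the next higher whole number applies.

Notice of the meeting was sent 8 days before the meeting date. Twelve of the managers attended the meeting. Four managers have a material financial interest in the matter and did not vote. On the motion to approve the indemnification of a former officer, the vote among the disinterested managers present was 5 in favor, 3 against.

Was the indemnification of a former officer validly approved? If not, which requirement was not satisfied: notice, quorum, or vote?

Invalid — quorum requirement not satisfied.

Notice: 8 days given; 8 required (8 ≥ 8). Satisfied.
Quorum: 12 present (interested managers count toward quorum); quorum is 14. Not satisfied.
Vote: the indemnification of a former officer requires three-fifths of the disinterested managers present (12 − 4 = 8). 3/5 of 8 = 4.80, rounded up to 5, so 5 affirmative votes are needed; 5 voted in favor. Satisfied. (Moot — without a quorum no business can be validly transacted.)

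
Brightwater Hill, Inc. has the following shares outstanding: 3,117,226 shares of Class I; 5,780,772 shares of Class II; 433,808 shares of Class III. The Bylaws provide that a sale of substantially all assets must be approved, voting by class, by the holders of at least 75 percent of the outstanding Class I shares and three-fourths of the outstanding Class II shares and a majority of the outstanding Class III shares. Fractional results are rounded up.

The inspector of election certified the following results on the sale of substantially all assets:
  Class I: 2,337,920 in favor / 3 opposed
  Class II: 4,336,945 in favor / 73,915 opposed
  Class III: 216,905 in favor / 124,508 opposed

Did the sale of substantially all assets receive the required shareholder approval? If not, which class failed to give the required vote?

Class I: 3/4 of 3117226 = 2337919.50, rounded up to 2337920; 2,337,920 required, 2,337,920 in favor — approved.
Class II: 3/4 of 5780772 = 4335579; 4,335,579 required, 4,336,945 in favor — approved.
Class III: a majority of 433808 is 216905; 216,905 required, 216,905 in favor — approved.

Approved — every class gave the required vote.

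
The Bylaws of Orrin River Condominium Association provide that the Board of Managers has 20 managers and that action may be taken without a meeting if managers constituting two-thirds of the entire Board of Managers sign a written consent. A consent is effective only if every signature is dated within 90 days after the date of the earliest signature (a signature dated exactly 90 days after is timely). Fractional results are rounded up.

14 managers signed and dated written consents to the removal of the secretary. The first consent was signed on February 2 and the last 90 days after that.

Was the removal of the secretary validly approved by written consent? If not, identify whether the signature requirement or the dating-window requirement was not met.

Signatures required: two-thirds of 20 — 2/3 of 20 = 13.33, rounded up to 14, so 14 needed; 14 signed. Sufficient.
Dating window: the latest signature is 90 days after the earliest; the limit is 90 days. Within the window.

Effective — both the signature and dating-window requirements are satisfied.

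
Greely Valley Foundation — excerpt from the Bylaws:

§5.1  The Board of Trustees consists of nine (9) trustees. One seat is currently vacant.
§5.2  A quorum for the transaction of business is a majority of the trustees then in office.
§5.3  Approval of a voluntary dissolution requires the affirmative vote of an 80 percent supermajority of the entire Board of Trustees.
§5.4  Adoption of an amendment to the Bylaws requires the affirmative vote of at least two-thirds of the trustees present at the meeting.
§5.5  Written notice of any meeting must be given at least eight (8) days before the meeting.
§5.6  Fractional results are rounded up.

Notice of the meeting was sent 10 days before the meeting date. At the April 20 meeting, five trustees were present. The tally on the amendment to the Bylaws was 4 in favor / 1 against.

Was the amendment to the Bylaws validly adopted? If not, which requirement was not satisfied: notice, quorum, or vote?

Notice: 10 days given; 8 required (10 ≥ 8). Satisfied.
Quorum: 5 present; quorum is 5. Satisfied.
Vote: the amendment to the Bylaws requires two-thirds of the trustees present (5). 2/3 of 5 = 3.33, rounded up to 4, so 4 affirmative votes are needed; 4 voted in favor. Satisfied.

Valid — all requirements satisfied.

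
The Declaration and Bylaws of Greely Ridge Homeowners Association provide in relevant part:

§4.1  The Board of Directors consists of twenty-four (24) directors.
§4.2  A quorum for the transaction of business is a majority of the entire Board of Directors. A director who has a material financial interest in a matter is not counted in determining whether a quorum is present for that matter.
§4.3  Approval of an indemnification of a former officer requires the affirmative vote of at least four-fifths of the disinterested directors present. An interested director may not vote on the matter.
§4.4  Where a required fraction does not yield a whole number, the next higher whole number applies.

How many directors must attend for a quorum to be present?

A majority of 24 is 13.

13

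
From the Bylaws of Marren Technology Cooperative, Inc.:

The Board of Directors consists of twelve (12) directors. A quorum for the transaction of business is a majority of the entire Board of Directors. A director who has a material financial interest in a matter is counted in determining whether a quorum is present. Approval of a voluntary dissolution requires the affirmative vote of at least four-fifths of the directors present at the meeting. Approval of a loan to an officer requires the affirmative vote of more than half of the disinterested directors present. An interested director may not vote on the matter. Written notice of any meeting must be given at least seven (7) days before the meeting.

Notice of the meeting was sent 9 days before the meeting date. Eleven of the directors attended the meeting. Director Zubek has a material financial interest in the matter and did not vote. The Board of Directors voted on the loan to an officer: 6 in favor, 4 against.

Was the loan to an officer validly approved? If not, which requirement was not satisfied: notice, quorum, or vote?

Notice: 9 days given; 7 required (9 ≥ 7). Satisfied.
Quorum: 11 present (interested directors count toward quorum); quorum is 7. Satisfied.
Vote: the loan to an officer requires a majority of the disinterested directors present (11 − 1 = 10). A majority of 10 is 6, so 6 affirmative votes are needed; 6 voted in favor. Satisfied.

Valid — all requirements satisfied.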